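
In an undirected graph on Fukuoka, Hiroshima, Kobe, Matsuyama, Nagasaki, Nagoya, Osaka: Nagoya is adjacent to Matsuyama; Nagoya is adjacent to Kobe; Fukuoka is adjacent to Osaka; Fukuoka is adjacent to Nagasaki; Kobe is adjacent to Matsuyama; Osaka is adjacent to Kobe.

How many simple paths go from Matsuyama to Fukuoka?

2

Matsuyama–Kobe–Osaka–Fukuoka
Matsuyama–Nagoya–Kobe–Osaka–Fukuoka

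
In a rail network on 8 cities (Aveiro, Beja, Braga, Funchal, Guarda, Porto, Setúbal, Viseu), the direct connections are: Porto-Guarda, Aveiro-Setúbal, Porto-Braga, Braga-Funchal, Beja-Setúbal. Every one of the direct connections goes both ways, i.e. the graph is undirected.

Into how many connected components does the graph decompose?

From Aveiro: component {Aveiro, Beja, Setúbal}.
From Braga: component {Braga, Funchal, Guarda, Porto}.
From Viseu: component {Viseu}.
That's 3 components.

3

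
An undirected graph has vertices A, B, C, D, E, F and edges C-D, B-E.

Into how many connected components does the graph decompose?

4

From A: component {A}.
From B: component {B, E}.
From C: component {C, D}.
From F: component {F}.
That's 4 components.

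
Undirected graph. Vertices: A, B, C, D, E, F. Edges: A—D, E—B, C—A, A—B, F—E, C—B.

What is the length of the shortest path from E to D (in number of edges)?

3

Distance 0: E.
Distance 1: B, F.
Distance 2: A, C.
Distance 3: D — contains D.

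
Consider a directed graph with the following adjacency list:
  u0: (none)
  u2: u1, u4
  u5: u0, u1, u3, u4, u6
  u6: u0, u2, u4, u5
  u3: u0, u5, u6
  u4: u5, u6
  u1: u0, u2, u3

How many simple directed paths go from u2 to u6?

u2→u1→u3→u5→u4→u6
u2→u1→u3→u5→u6
u2→u1→u3→u6
u2→u4→u5→u1→u3→u6
u2→u4→u5→u3→u6
u2→u4→u5→u6
u2→u4→u6

7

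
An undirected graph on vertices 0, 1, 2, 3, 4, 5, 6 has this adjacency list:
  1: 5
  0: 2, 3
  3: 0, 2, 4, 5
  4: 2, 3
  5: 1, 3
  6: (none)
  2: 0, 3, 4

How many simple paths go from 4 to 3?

4–2–0–3
4–2–3
4–3

3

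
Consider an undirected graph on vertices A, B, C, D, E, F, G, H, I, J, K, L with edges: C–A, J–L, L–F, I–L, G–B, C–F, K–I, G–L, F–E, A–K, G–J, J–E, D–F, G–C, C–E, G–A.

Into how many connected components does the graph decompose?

From A: component {A, B, C, D, E, F, G, I, J, K, L}.
From H: component {H}.
That's 2 components.

2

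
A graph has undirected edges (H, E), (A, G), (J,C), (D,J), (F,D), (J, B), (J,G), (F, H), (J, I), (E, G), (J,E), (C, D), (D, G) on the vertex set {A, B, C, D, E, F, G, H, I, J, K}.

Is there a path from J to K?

Explore from J.
Distance 1: reach B, C, D, E, G, I.
Distance 2: reach A, F, H.
The search is exhausted without reaching K; it lies in a different component.

No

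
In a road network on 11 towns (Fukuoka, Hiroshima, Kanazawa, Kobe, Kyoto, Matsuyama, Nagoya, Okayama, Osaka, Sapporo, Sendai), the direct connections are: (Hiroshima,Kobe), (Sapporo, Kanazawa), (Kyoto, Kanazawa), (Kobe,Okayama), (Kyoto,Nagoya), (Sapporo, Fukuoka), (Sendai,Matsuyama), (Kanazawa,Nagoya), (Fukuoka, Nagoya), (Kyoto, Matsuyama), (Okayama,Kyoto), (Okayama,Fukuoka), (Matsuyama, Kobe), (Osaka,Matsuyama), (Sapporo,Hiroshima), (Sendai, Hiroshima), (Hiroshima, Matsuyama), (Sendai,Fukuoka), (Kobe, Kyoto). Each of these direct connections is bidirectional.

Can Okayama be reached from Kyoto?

Explore from Kyoto.
Distance 1: reach Kanazawa, Kobe, Matsuyama, Nagoya, Okayama.
Found Okayama.

Yes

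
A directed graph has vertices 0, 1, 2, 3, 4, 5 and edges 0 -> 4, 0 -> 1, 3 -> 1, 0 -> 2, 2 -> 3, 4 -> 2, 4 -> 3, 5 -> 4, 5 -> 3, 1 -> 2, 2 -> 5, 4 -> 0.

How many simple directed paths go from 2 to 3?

2→3
2→5→3
2→5→4→3

3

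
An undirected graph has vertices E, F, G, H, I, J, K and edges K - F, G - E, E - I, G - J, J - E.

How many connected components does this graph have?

3

From E: component {E, G, I, J}.
From F: component {F, K}.
From H: component {H}.
That's 3 components.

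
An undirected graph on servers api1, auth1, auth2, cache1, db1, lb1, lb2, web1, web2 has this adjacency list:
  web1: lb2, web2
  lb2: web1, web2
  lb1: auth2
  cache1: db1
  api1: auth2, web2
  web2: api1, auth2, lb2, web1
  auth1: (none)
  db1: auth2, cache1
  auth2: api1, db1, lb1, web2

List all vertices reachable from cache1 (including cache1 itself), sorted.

api1, auth2, cache1, db1, lb1, lb2, web1, web2

Start at cache1.
Its neighbours: db1.
Then their neighbours: auth2.
Then next layer: api1, lb1, web2.
Then next layer: lb2, web1.
Nothing further is reachable.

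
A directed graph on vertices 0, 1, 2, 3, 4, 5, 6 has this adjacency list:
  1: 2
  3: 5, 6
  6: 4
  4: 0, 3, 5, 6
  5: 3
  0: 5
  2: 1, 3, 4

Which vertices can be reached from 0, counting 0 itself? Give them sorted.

Start at 0.
Its neighbours: 5.
Then their neighbours: 3.
Then next layer: 6.
Then next layer: 4.
Nothing further is reachable.

0, 3, 4, 5, 6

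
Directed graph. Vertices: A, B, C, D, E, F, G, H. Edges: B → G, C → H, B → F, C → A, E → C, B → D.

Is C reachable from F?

F has no outgoing edges, so nothing is reachable from it.

No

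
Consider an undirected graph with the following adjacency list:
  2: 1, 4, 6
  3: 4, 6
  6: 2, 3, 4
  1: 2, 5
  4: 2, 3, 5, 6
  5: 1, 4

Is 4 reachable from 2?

Explore from 2.
Distance 1: reach 1, 4, 6.
Found 4.

Yes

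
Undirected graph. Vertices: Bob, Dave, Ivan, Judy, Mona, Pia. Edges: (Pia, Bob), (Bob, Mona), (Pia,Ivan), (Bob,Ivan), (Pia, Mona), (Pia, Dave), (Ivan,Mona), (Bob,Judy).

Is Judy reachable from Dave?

Yes

Explore from Dave.
Distance 1: reach Pia.
Distance 2: reach Bob, Ivan, Mona.
Distance 3: reach Judy.
Found Judy.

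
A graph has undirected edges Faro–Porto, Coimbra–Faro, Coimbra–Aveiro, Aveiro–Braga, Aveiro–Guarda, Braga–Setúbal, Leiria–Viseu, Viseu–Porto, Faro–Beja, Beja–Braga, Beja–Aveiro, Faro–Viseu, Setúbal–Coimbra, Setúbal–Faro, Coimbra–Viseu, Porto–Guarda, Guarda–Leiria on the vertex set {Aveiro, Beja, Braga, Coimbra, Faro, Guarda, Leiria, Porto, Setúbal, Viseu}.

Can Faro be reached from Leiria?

Explore from Leiria.
Distance 1: reach Guarda, Viseu.
Distance 2: reach Aveiro, Coimbra, Faro, Porto.
Found Faro.

Yes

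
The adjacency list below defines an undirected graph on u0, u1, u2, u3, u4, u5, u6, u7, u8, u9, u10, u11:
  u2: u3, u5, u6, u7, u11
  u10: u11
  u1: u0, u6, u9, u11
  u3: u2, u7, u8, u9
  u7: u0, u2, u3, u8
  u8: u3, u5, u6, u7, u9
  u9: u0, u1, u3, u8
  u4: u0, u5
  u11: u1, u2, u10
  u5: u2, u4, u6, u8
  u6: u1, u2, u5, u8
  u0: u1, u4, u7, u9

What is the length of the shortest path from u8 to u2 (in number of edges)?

2

Distance 0: u8.
Distance 1: u3, u5, u6, u7, u9.
Distance 2: u0, u1, u2, u4 — contains u2.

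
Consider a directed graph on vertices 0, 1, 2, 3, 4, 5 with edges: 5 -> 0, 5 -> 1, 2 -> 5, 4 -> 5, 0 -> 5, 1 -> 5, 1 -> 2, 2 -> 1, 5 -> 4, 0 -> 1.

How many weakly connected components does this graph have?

From 0: component {0, 1, 2, 4, 5}.
From 3: component {3}.
That's 2 components.

2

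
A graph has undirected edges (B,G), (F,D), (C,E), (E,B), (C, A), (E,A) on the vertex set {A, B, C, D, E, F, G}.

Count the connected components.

2

From A: component {A, B, C, E, G}.
From D: component {D, F}.
That's 2 components.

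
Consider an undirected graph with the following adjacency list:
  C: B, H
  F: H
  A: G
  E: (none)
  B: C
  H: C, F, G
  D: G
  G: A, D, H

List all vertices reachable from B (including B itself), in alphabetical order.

Start at B.
Its neighbours: C.
Then their neighbours: H.
Then next layer: F, G.
Then next layer: A, D.
Nothing further is reachable.

A, B, C, D, F, G, H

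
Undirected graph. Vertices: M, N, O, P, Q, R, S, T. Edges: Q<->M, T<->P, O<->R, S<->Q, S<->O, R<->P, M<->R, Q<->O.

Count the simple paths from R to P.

1

R–P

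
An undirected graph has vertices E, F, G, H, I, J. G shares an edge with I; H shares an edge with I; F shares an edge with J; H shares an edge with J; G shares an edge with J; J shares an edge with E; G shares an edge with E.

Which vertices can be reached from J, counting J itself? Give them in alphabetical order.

Start at J.
Its neighbours: E, F, G, H.
Then their neighbours: I.
Every vertex is now reached.

E, F, G, H, I, J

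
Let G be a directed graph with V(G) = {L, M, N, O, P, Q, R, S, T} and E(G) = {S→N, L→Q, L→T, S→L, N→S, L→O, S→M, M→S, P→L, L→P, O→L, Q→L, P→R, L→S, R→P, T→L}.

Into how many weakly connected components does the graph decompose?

From L: component {L, M, N, O, P, Q, R, S, T}.
That's 1 component.

1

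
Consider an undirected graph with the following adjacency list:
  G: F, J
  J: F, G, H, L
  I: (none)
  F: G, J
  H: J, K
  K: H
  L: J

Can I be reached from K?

Explore from K.
Distance 1: reach H.
Distance 2: reach J.
Distance 3: reach F, G, L.
The search is exhausted without reaching I; it lies in a different component.

No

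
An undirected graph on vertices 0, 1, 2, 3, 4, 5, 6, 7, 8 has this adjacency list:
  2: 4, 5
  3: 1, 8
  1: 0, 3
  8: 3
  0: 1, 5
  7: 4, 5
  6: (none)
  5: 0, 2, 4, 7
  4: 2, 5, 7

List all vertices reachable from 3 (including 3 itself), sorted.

Start at 3.
Its neighbours: 1, 8.
Then their neighbours: 0.
Then next layer: 5.
Then next layer: 2, 4, 7.
Nothing further is reachable.

0, 1, 2, 3, 4, 5, 7, 8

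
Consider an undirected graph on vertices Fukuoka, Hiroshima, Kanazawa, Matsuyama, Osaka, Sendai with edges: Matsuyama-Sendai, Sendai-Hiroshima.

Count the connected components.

4

From Fukuoka: component {Fukuoka}.
From Hiroshima: component {Hiroshima, Matsuyama, Sendai}.
From Kanazawa: component {Kanazawa}.
From Osaka: component {Osaka}.
That's 4 components.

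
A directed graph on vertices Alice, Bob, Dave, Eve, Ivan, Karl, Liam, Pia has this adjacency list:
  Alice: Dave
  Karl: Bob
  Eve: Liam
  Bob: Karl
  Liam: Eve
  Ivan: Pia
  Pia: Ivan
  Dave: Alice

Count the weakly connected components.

4

From Alice: component {Alice, Dave}.
From Bob: component {Bob, Karl}.
From Eve: component {Eve, Liam}.
From Ivan: component {Ivan, Pia}.
That's 4 components.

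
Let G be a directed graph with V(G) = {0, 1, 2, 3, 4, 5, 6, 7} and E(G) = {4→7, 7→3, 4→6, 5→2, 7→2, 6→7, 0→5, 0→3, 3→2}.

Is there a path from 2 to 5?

2 has no outgoing edges, so nothing is reachable from it.

No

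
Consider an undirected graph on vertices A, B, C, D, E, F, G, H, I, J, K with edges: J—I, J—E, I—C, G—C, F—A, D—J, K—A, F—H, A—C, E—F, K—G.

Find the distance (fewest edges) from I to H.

4

Distance 0: I.
Distance 1: C, J.
Distance 2: A, D, E, G.
Distance 3: F, K.
Distance 4: H — contains H.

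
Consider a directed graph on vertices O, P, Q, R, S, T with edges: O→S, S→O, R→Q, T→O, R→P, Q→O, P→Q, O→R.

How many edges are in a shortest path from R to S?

Distance 0: R.
Distance 1: P, Q.
Distance 2: O.
Distance 3: S — contains S.

3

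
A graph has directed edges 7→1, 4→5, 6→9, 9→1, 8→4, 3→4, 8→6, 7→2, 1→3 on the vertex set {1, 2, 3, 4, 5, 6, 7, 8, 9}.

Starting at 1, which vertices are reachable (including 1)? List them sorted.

1, 3, 4, 5

Start at 1.
Its neighbours: 3.
Then their neighbours: 4.
Then next layer: 5.
Nothing further is reachable.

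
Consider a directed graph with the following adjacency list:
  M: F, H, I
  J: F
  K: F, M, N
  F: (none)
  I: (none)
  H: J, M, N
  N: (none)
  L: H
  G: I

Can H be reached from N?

No

N has no outgoing edges, so nothing is reachable from it.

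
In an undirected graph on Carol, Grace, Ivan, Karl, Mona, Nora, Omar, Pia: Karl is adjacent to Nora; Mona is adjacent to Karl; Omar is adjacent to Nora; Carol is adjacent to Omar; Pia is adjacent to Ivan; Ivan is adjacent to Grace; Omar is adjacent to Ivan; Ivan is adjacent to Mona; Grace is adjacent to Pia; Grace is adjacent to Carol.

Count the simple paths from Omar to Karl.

Omar–Carol–Grace–Ivan–Mona–Karl
Omar–Carol–Grace–Pia–Ivan–Mona–Karl
Omar–Ivan–Mona–Karl
Omar–Nora–Karl

4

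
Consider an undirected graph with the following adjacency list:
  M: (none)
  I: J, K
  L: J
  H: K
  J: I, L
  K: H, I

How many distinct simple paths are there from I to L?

I–J–L

1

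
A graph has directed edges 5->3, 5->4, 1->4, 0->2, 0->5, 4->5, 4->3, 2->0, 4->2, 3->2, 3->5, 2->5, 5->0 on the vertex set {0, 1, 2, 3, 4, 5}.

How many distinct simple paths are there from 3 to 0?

4

3→2→0
3→2→5→0
3→5→0
3→5→4→2→0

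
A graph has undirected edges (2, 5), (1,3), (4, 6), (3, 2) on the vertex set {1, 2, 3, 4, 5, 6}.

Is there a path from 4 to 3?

Explore from 4.
Distance 1: reach 6.
The search is exhausted without reaching 3; it lies in a different component.

No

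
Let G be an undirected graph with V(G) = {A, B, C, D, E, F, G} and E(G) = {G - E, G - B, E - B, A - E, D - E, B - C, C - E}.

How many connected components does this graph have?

From A: component {A, B, C, D, E, G}.
From F: component {F}.
That's 2 components.

2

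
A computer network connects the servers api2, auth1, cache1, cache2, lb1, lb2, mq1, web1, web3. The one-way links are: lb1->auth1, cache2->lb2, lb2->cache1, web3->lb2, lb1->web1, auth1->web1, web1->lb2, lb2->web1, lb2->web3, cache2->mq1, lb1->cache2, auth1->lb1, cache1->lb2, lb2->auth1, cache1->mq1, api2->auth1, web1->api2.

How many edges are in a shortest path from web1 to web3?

Distance 0: web1.
Distance 1: api2, lb2.
Distance 2: auth1, cache1, web3 — contains web3.

2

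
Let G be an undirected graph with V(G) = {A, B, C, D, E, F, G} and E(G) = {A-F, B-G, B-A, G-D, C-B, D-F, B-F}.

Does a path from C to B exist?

Yes

Explore from C.
Distance 1: reach B.
Found B.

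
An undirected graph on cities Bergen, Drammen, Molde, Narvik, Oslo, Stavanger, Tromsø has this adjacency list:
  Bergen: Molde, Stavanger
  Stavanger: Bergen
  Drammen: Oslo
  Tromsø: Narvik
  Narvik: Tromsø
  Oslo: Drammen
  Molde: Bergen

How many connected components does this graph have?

3

From Bergen: component {Bergen, Molde, Stavanger}.
From Drammen: component {Drammen, Oslo}.
From Narvik: component {Narvik, Tromsø}.
That's 3 components.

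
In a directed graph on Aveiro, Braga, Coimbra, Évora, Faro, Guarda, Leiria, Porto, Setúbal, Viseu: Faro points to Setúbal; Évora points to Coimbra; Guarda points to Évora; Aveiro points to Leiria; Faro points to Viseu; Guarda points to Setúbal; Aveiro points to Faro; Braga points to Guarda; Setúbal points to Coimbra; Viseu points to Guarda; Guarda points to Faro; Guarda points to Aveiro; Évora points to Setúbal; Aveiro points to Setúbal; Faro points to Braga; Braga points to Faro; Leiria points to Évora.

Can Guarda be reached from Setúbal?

Explore from Setúbal.
Distance 1: reach Coimbra.
The search from Setúbal is exhausted; no directed path reaches Guarda.

No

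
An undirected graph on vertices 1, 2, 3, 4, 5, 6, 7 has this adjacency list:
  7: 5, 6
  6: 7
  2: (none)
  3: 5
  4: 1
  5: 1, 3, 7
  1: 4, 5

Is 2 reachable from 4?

No

Explore from 4.
Distance 1: reach 1.
Distance 2: reach 5.
Distance 3: reach 3, 7.
Distance 4: reach 6.
The search is exhausted without reaching 2; it lies in a different component.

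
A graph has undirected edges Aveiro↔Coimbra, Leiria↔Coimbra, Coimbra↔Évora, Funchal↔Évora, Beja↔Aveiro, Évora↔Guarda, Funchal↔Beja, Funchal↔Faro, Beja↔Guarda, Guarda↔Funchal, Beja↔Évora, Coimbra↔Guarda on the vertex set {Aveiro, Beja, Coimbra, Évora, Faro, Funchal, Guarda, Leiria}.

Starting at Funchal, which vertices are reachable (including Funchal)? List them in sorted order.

Start at Funchal.
Its neighbours: Beja, Évora, Faro, Guarda.
Then their neighbours: Aveiro, Coimbra.
Then next layer: Leiria.
Every vertex is now reached.

Aveiro, Beja, Coimbra, Évora, Faro, Funchal, Guarda, Leiria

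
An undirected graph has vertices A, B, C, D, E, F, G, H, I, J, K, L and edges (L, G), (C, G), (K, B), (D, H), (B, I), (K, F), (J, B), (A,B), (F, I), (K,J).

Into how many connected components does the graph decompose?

4

From A: component {A, B, F, I, J, K}.
From C: component {C, G, L}.
From D: component {D, H}.
From E: component {E}.
That's 4 components.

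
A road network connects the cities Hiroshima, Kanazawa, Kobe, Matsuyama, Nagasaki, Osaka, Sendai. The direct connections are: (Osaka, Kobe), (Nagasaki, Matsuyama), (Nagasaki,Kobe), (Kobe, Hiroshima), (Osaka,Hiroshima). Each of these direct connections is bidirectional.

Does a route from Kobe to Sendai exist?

No

Explore from Kobe.
Distance 1: reach Hiroshima, Nagasaki, Osaka.
Distance 2: reach Matsuyama.
The search is exhausted without reaching Sendai; it lies in a different component.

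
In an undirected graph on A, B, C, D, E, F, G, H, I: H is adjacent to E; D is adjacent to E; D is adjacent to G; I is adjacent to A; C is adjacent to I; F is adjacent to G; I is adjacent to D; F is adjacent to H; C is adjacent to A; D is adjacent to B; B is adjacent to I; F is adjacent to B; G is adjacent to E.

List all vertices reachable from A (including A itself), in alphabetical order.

A, B, C, D, E, F, G, H, I

Start at A.
Its neighbours: C, I.
Then their neighbours: B, D.
Then next layer: E, F, G.
Then next layer: H.
Every vertex is now reached.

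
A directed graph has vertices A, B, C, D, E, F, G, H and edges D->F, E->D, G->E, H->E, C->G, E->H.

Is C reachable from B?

No

B has no outgoing edges, so nothing is reachable from it.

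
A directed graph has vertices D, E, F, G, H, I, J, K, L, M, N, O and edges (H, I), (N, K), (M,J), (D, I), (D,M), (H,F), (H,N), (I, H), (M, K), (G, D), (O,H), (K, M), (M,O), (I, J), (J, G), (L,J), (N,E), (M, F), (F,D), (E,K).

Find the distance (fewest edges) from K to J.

2

Distance 0: K.
Distance 1: M.
Distance 2: F, J, O — contains J.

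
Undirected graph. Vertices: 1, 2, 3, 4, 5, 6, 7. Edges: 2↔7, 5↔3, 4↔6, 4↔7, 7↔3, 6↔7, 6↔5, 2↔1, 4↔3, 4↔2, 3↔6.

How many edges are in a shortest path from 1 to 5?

4

Distance 0: 1.
Distance 1: 2.
Distance 2: 4, 7.
Distance 3: 3, 6.
Distance 4: 5 — contains 5.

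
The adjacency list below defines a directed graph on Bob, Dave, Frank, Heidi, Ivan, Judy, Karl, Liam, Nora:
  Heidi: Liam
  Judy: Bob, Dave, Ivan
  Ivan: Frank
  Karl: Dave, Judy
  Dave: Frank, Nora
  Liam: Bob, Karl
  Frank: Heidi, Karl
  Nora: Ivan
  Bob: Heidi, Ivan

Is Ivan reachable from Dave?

Explore from Dave.
Distance 1: reach Frank, Nora.
Distance 2: reach Heidi, Ivan, Karl.
Found Ivan.

Yes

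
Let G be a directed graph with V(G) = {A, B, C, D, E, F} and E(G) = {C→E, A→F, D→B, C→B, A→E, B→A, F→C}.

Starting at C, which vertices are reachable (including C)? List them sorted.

Start at C.
Its neighbours: B, E.
Then their neighbours: A.
Then next layer: F.
Nothing further is reachable.

A, B, C, E, F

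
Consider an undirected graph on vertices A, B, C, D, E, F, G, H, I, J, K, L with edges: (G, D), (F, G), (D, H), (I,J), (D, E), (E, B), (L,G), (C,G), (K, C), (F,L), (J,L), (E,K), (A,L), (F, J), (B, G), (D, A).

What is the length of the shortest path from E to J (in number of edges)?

Distance 0: E.
Distance 1: B, D, K.
Distance 2: A, C, G, H.
Distance 3: F, L.
Distance 4: J — contains J.

4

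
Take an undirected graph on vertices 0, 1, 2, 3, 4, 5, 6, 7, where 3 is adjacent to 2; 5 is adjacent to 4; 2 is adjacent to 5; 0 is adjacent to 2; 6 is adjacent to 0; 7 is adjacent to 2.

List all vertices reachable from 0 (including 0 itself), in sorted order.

Start at 0.
Its neighbours: 2, 6.
Then their neighbours: 3, 5, 7.
Then next layer: 4.
Nothing further is reachable.

0, 2, 3, 4, 5, 6, 7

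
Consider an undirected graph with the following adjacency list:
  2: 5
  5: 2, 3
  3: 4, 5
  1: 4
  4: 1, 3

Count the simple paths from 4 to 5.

4–3–5

1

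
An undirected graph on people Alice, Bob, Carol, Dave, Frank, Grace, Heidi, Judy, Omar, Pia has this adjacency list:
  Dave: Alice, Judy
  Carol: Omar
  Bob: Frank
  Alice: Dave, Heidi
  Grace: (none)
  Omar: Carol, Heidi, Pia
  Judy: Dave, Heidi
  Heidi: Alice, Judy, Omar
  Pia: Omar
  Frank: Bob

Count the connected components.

3

From Alice: component {Alice, Carol, Dave, Heidi, Judy, Omar, Pia}.
From Bob: component {Bob, Frank}.
From Grace: component {Grace}.
That's 3 components.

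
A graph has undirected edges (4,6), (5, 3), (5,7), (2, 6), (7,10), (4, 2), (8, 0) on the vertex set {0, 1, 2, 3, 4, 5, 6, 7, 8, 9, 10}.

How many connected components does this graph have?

5

From 0: component {0, 8}.
From 1: component {1}.
From 2: component {2, 4, 6}.
From 3: component {3, 5, 7, 10}.
From 9: component {9}.
That's 5 components.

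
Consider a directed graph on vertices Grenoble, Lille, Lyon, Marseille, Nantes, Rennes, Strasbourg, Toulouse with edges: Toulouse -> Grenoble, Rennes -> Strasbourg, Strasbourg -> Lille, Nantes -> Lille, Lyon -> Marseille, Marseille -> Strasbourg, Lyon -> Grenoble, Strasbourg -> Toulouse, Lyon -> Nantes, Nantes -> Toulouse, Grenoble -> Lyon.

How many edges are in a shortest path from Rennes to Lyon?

4

Distance 0: Rennes.
Distance 1: Strasbourg.
Distance 2: Lille, Toulouse.
Distance 3: Grenoble.
Distance 4: Lyon — contains Lyon.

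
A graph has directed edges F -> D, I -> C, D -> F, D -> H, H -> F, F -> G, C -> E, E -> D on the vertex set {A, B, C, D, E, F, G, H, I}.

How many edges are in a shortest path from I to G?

5

Distance 0: I.
Distance 1: C.
Distance 2: E.
Distance 3: D.
Distance 4: F, H.
Distance 5: G — contains G.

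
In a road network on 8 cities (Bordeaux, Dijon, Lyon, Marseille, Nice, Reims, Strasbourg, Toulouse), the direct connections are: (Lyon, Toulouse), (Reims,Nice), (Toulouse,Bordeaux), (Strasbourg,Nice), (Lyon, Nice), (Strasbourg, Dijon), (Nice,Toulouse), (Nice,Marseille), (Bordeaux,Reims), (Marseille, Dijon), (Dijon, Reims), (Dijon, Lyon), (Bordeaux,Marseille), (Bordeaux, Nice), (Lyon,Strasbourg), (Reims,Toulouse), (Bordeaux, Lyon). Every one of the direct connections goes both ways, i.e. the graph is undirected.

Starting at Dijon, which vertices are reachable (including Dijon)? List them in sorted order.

Bordeaux, Dijon, Lyon, Marseille, Nice, Reims, Strasbourg, Toulouse

Start at Dijon.
Its neighbours: Lyon, Marseille, Reims, Strasbourg.
Then their neighbours: Bordeaux, Nice, Toulouse.
Every vertex is now reached.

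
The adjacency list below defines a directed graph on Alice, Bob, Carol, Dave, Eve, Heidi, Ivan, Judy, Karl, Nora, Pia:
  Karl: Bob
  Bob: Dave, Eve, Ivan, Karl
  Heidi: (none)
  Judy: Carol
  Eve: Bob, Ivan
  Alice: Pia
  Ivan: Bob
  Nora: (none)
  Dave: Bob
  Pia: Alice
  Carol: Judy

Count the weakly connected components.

From Alice: component {Alice, Pia}.
From Bob: component {Bob, Dave, Eve, Ivan, Karl}.
From Carol: component {Carol, Judy}.
From Heidi: component {Heidi}.
From Nora: component {Nora}.
That's 5 components.

5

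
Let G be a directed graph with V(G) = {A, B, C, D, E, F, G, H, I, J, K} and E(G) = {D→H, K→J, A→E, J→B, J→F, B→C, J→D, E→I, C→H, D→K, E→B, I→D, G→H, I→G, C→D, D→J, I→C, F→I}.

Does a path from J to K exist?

Yes

Explore from J.
Distance 1: reach B, D, F.
Distance 2: reach C, H, I, K.
Found K.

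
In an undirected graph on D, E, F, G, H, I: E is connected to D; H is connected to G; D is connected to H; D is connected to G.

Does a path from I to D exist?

No

I has no edges, so nothing is reachable from it.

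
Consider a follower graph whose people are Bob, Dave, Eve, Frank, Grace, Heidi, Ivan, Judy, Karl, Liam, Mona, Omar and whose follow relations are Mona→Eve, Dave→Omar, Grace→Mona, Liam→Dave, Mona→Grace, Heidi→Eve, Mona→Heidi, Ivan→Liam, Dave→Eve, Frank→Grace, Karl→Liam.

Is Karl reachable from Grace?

No

Explore from Grace.
Distance 1: reach Mona.
Distance 2: reach Eve, Heidi.
The search from Grace is exhausted; no directed path reaches Karl.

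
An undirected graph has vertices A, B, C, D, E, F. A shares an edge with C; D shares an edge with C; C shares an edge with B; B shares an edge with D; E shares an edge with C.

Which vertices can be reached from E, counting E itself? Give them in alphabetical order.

Start at E.
Its neighbours: C.
Then their neighbours: A, B, D.
Nothing further is reachable.

A, B, C, D, E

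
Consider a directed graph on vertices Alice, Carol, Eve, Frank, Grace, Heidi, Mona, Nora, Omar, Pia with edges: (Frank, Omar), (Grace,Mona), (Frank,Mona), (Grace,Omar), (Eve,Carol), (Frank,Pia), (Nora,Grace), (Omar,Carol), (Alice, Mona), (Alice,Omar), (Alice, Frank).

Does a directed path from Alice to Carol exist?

Yes

Explore from Alice.
Distance 1: reach Frank, Mona, Omar.
Distance 2: reach Carol, Pia.
Found Carol.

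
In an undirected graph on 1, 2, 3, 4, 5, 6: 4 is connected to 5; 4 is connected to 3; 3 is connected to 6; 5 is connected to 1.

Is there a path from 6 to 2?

Explore from 6.
Distance 1: reach 3.
Distance 2: reach 4.
Distance 3: reach 5.
Distance 4: reach 1.
The search is exhausted without reaching 2; it lies in a different component.

No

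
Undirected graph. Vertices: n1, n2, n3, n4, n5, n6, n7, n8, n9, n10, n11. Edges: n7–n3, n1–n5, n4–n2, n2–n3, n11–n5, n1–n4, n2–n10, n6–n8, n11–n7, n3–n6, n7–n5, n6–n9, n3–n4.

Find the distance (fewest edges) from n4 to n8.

3

Distance 0: n4.
Distance 1: n1, n2, n3.
Distance 2: n5, n6, n7, n10.
Distance 3: n8, n9, n11 — contains n8.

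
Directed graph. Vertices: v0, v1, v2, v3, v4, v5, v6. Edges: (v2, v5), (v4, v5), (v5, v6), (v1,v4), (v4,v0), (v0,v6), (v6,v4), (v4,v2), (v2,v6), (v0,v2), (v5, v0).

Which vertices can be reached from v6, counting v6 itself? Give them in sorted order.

v0, v2, v4, v5, v6

Start at v6.
Its neighbours: v4.
Then their neighbours: v0, v2, v5.
Nothing further is reachable.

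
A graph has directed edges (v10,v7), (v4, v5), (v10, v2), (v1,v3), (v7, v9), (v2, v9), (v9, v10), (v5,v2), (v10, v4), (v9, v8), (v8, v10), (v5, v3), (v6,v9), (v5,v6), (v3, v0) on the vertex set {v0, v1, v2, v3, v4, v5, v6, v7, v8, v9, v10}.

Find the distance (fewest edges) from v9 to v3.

4

Distance 0: v9.
Distance 1: v8, v10.
Distance 2: v2, v4, v7.
Distance 3: v5.
Distance 4: v3, v6 — contains v3.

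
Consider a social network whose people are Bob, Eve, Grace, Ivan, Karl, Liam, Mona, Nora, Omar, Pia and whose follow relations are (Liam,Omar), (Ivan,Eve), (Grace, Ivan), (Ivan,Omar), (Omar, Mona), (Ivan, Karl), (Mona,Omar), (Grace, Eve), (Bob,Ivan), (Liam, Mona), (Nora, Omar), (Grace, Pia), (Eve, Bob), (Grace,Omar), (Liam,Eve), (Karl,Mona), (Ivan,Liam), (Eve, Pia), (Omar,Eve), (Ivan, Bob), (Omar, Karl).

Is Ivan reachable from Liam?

Explore from Liam.
Distance 1: reach Eve, Mona, Omar.
Distance 2: reach Bob, Karl, Pia.
Distance 3: reach Ivan.
Found Ivan.

Yes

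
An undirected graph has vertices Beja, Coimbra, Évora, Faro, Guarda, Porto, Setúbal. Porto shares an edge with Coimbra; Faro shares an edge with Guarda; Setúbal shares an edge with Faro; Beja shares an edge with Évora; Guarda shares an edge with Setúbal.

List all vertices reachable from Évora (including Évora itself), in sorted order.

Start at Évora.
Its neighbours: Beja.
Nothing further is reachable.

Beja, Évora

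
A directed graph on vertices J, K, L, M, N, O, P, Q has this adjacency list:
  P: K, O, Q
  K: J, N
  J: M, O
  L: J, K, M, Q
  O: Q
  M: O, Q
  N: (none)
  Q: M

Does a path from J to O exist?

Explore from J.
Distance 1: reach M, O.
Found O.

Yes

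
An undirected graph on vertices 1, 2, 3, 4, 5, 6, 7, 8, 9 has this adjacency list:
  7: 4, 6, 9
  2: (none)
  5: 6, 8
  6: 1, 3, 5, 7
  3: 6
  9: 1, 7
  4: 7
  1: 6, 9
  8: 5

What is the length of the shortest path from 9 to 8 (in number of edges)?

Distance 0: 9.
Distance 1: 1, 7.
Distance 2: 4, 6.
Distance 3: 3, 5.
Distance 4: 8 — contains 8.

4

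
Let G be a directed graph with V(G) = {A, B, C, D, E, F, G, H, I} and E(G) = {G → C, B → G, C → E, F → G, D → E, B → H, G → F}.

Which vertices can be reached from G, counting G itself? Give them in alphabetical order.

Start at G.
Its neighbours: C, F.
Then their neighbours: E.
Nothing further is reachable.

C, E, F, G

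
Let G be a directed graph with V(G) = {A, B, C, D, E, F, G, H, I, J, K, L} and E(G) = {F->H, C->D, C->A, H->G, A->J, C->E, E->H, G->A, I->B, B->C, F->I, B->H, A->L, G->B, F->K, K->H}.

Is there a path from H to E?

Explore from H.
Distance 1: reach G.
Distance 2: reach A, B.
Distance 3: reach C, J, L.
Distance 4: reach D, E.
Found E.

Yes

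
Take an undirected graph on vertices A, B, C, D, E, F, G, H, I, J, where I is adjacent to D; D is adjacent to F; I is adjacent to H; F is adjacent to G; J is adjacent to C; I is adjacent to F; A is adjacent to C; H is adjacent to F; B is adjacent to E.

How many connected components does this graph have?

From A: component {A, C, J}.
From B: component {B, E}.
From D: component {D, F, G, H, I}.
That's 3 components.

3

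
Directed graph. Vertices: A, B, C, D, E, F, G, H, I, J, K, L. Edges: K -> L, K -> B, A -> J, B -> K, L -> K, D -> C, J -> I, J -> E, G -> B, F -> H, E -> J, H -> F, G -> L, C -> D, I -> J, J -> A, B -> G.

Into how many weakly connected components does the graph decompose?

4

From A: component {A, E, I, J}.
From B: component {B, G, K, L}.
From C: component {C, D}.
From F: component {F, H}.
That's 4 components.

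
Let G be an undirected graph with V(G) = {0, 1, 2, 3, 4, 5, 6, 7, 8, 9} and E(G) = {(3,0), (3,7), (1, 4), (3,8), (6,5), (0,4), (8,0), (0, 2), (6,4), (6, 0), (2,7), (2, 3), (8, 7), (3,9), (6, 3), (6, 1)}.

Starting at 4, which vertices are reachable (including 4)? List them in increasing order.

Start at 4.
Its neighbours: 0, 1, 6.
Then their neighbours: 2, 3, 5, 8.
Then next layer: 7, 9.
Every vertex is now reached.

0, 1, 2, 3, 4, 5, 6, 7, 8, 9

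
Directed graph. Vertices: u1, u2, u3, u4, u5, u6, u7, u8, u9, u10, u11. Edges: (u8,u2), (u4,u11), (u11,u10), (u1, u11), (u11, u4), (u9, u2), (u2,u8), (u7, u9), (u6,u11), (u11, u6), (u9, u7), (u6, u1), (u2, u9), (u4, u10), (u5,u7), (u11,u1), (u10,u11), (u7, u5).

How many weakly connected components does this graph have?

3

From u1: component {u1, u4, u6, u10, u11}.
From u2: component {u2, u5, u7, u8, u9}.
From u3: component {u3}.
That's 3 components.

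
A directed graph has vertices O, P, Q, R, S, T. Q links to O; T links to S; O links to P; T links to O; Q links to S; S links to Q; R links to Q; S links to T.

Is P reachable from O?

Explore from O.
Distance 1: reach P.
Found P.

Yes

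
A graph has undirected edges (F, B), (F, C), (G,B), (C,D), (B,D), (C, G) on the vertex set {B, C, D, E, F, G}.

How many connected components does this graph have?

From B: component {B, C, D, F, G}.
From E: component {E}.
That's 2 components.

2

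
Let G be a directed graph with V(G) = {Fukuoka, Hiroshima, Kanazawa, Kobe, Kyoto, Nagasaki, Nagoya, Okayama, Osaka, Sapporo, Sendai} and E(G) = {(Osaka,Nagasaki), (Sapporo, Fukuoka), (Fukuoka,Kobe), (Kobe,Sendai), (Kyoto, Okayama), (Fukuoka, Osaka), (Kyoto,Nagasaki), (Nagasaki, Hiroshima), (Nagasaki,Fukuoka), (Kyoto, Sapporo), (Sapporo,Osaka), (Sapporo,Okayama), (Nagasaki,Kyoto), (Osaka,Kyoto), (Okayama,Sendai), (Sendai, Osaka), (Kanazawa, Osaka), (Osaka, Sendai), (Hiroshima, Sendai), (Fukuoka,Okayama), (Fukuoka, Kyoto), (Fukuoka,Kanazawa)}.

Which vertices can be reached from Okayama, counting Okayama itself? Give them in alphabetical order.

Fukuoka, Hiroshima, Kanazawa, Kobe, Kyoto, Nagasaki, Okayama, Osaka, Sapporo, Sendai

Start at Okayama.
Its neighbours: Sendai.
Then their neighbours: Osaka.
Then next layer: Kyoto, Nagasaki.
Then next layer: Fukuoka, Hiroshima, Sapporo.
Then next layer: Kanazawa, Kobe.
Nothing further is reachable.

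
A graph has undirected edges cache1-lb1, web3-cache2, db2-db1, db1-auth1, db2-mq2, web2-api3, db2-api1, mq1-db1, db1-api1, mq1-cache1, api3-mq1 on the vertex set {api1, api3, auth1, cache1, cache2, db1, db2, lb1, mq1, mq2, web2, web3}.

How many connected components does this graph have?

2

From api1: component {api1, api3, auth1, cache1, db1, db2, lb1, mq1, mq2, web2}.
From cache2: component {cache2, web3}.
That's 2 components.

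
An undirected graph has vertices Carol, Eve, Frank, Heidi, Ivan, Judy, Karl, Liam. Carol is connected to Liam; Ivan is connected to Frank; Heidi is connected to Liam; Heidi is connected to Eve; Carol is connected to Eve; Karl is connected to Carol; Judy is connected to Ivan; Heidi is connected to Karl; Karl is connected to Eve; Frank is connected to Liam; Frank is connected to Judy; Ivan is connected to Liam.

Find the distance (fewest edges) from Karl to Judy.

4

Distance 0: Karl.
Distance 1: Carol, Eve, Heidi.
Distance 2: Liam.
Distance 3: Frank, Ivan.
Distance 4: Judy — contains Judy.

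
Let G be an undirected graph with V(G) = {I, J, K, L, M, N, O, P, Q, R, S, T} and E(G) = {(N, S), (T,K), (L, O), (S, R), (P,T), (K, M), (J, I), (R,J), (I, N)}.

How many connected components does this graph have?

4

From I: component {I, J, N, R, S}.
From K: component {K, M, P, T}.
From L: component {L, O}.
From Q: component {Q}.
That's 4 components.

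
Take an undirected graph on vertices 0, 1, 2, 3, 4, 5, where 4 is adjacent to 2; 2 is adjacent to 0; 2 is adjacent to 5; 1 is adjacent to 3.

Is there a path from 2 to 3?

No

Explore from 2.
Distance 1: reach 0, 4, 5.
The search is exhausted without reaching 3; it lies in a different component.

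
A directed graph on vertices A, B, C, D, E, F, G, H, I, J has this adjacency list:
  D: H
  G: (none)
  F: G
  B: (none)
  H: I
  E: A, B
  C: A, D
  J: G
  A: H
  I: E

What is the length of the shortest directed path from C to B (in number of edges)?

5

Distance 0: C.
Distance 1: A, D.
Distance 2: H.
Distance 3: I.
Distance 4: E.
Distance 5: B — contains B.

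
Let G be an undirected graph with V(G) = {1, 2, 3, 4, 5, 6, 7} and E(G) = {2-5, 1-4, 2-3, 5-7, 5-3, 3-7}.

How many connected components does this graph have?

3

From 1: component {1, 4}.
From 2: component {2, 3, 5, 7}.
From 6: component {6}.
That's 3 components.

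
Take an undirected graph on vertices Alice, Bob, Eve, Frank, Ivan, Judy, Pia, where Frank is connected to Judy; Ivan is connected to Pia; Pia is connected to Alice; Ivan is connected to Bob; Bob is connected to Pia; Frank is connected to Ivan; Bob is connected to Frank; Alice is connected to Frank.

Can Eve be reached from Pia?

No

Explore from Pia.
Distance 1: reach Alice, Bob, Ivan.
Distance 2: reach Frank.
Distance 3: reach Judy.
The search is exhausted without reaching Eve; it lies in a different component.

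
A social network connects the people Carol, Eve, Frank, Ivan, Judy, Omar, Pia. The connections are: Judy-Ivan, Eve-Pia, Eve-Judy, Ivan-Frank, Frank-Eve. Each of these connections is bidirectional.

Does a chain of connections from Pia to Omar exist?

Explore from Pia.
Distance 1: reach Eve.
Distance 2: reach Frank, Judy.
Distance 3: reach Ivan.
The search is exhausted without reaching Omar; it lies in a different component.

No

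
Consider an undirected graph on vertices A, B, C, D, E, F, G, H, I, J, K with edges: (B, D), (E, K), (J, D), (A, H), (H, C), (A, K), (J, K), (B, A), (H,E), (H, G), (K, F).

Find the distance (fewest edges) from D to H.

3

Distance 0: D.
Distance 1: B, J.
Distance 2: A, K.
Distance 3: E, F, H — contains H.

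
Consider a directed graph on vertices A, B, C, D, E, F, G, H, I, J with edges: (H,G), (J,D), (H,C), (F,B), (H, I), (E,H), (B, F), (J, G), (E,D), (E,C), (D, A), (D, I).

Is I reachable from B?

Explore from B.
Distance 1: reach F.
The search from B is exhausted; no directed path reaches I.

No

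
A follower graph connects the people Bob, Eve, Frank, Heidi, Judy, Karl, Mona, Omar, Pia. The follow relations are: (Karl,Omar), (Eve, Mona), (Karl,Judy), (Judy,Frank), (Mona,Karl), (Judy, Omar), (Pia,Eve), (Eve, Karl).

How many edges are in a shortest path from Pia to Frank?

Distance 0: Pia.
Distance 1: Eve.
Distance 2: Karl, Mona.
Distance 3: Judy, Omar.
Distance 4: Frank — contains Frank.

4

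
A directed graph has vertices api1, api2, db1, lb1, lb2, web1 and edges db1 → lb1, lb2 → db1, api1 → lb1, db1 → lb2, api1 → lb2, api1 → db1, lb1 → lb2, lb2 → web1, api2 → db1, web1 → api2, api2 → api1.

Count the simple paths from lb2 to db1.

3

lb2→db1
lb2→web1→api2→api1→db1
lb2→web1→api2→db1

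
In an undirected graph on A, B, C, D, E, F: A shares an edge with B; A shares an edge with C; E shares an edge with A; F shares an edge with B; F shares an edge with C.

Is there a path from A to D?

No

Explore from A.
Distance 1: reach B, C, E.
Distance 2: reach F.
The search is exhausted without reaching D; it lies in a different component.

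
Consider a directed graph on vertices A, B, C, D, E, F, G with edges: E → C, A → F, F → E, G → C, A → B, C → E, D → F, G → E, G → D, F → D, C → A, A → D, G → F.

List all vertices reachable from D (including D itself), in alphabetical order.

A, B, C, D, E, F

Start at D.
Its neighbours: F.
Then their neighbours: E.
Then next layer: C.
Then next layer: A.
Then next layer: B.
Nothing further is reachable.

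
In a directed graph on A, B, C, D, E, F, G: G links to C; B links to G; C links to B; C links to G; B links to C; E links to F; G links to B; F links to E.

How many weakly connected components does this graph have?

From A: component {A}.
From B: component {B, C, G}.
From D: component {D}.
From E: component {E, F}.
That's 4 components.

4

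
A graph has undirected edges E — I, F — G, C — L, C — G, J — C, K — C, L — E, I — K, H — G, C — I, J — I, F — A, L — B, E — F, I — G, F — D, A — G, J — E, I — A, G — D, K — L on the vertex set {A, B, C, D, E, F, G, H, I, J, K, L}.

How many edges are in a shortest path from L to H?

3

Distance 0: L.
Distance 1: B, C, E, K.
Distance 2: F, G, I, J.
Distance 3: A, D, H — contains H.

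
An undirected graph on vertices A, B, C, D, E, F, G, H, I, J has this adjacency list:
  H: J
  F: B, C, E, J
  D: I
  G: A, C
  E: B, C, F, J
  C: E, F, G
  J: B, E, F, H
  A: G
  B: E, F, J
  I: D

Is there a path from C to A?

Yes

Explore from C.
Distance 1: reach E, F, G.
Distance 2: reach A, B, J.
Found A.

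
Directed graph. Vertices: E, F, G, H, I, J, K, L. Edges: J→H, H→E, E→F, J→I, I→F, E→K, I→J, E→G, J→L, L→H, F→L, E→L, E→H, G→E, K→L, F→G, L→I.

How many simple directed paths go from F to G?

F→G
F→L→H→E→G
F→L→I→J→H→E→G

3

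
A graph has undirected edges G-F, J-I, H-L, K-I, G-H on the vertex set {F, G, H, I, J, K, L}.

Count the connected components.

From F: component {F, G, H, L}.
From I: component {I, J, K}.
That's 2 components.

2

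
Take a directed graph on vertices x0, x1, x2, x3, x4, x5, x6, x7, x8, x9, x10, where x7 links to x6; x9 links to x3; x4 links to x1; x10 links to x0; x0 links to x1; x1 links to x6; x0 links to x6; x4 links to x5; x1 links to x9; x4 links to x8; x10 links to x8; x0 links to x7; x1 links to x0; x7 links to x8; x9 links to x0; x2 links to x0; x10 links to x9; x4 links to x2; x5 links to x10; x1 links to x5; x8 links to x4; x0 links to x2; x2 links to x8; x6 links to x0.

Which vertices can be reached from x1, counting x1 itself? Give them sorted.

Start at x1.
Its neighbours: x0, x5, x6, x9.
Then their neighbours: x2, x3, x7, x10.
Then next layer: x8.
Then next layer: x4.
Every vertex is now reached.

x0, x1, x2, x3, x4, x5, x6, x7, x8, x9, x10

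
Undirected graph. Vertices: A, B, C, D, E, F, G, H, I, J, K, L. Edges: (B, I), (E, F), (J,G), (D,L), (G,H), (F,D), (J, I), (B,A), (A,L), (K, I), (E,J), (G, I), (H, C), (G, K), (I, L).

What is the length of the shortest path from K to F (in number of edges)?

4

Distance 0: K.
Distance 1: G, I.
Distance 2: B, H, J, L.
Distance 3: A, C, D, E.
Distance 4: F — contains F.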